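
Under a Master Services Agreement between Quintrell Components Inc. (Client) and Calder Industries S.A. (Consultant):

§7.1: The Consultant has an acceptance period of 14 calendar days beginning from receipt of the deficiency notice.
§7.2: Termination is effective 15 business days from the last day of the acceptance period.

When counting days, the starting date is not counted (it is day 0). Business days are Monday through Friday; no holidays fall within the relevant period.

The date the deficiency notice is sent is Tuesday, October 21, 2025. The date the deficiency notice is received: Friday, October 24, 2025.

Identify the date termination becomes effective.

The last day of the acceptance period: 14 calendar days after October 24, 2025 is November 7, 2025.
From Friday, November 7, 2025, 15 business days (Nov 10, Nov 11, Nov 12, Nov 13, …, Nov 26, Nov 27, Nov 28, skipping weekends) brings us to Friday, November 28, 2025, which is the date termination becomes effective.

November 28, 2025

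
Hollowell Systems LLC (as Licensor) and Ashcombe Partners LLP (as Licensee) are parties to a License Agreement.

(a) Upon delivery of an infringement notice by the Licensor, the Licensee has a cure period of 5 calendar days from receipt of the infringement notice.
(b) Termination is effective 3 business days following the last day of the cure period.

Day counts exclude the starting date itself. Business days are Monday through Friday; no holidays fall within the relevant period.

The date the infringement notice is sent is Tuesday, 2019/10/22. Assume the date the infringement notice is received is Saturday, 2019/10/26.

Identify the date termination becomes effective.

2019/11/05

The last day of the cure period: 5 calendar days after 2019/10/26 is 2019/10/31.
From Thursday, 2019/10/31, 3 business days (Nov 1, Nov 4, Nov 5, skipping weekends) brings us to Tuesday, 2019/11/05, which is the date termination becomes effective.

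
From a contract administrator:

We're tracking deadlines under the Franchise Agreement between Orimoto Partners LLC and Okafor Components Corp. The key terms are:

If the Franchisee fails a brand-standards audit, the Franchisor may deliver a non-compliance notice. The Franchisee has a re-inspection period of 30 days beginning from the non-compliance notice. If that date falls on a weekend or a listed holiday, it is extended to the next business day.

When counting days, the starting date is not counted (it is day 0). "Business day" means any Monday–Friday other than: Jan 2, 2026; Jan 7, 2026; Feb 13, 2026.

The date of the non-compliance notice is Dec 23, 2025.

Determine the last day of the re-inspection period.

The last day of the re-inspection period: Dec 23, 2025 + 30 days = Jan 22, 2026. Jan 22, 2026 is a Thursday and is not a listed holiday, so no roll-forward applies.

Jan 22, 2026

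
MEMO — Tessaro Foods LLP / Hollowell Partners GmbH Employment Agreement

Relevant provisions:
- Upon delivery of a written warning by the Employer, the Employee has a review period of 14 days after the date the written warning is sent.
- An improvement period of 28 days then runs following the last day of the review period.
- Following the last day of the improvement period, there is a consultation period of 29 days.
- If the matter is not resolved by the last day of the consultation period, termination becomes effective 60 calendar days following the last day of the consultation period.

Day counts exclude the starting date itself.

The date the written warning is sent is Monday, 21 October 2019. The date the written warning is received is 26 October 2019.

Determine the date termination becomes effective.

29 February 2020

The last day of the review period: 21 October 2019 + 14 days = 4 November 2019.
Adding 28 calendar days to 4 November 2019 gives 2 December 2019, which is the last day of the improvement period.
The last day of the consultation period: 2 December 2019 + 29 days = 31 December 2019.
Adding 60 calendar days to 31 December 2019 gives 29 February 2020, which is the date termination becomes effective.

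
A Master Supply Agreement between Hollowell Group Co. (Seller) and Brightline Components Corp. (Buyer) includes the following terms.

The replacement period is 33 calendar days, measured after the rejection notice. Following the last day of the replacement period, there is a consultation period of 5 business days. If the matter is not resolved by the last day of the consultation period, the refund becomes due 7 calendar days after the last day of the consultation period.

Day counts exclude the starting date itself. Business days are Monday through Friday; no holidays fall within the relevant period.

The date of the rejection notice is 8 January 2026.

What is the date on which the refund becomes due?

24 February 2026

Adding 33 calendar days to 8 January 2026 gives 10 February 2026, which is the last day of the replacement period.
The last day of the consultation period: counting 5 business days from Tuesday, 10 February 2026 (Feb 11, Feb 12, Feb 13, Feb 16, Feb 17, skipping weekends) reaches Tuesday, 17 February 2026.
The date on which the refund becomes due: 17 February 2026 + 7 days = 24 February 2026.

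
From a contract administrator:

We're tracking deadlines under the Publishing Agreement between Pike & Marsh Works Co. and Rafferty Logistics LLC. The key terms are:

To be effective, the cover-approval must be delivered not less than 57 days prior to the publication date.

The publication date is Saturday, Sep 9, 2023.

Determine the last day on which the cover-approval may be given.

Sep 9, 2023 minus 57 days is Jul 14, 2023.

Jul 14, 2023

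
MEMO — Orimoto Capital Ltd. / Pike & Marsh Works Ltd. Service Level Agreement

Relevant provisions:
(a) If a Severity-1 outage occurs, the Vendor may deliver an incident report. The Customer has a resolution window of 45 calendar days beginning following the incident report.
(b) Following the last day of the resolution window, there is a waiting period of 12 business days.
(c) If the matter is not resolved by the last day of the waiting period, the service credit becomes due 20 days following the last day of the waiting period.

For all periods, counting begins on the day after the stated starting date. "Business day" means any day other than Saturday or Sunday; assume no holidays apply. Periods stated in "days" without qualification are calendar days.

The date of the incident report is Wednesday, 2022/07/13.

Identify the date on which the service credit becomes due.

Adding 45 calendar days to 2022/07/13 gives 2022/08/27, which is the last day of the resolution window.
From Saturday, 2022/08/27, 12 business days (Aug 29, Aug 30, Aug 31, Sep 1, …, Sep 9, Sep 12, Sep 13, skipping weekends) brings us to Tuesday, 2022/09/13, which is the last day of the waiting period.
The date on which the service credit becomes due: 2022/09/13 + 20 days = 2022/10/03.

2022/10/03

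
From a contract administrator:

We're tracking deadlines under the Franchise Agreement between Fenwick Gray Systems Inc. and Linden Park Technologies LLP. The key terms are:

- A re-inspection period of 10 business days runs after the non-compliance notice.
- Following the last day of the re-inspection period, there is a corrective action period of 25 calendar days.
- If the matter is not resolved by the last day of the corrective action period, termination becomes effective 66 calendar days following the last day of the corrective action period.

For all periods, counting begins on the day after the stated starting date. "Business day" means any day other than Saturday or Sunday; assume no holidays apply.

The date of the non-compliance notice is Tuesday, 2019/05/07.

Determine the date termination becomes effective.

The last day of the re-inspection period: counting 10 business days from Tuesday, 2019/05/07 (May 8, May 9, May 10, May 13, May 14, May 15, May 16, May 17, May 20, May 21, skipping weekends) reaches Tuesday, 2019/05/21.
The last day of the corrective action period: 25 calendar days after 2019/05/21 is 2019/06/15.
Adding 66 calendar days to 2019/06/15 gives 2019/08/20, which is the date termination becomes effective.

2019/08/20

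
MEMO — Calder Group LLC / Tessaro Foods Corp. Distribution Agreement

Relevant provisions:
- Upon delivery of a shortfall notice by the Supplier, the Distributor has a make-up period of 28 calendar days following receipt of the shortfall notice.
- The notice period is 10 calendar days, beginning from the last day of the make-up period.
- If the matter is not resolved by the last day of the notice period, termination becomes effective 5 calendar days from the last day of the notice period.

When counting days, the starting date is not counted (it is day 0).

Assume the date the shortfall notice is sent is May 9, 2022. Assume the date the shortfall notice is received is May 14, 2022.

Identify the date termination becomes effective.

The last day of the make-up period: 28 calendar days after May 14, 2022 is Jun 11, 2022.
The last day of the notice period: 10 calendar days after Jun 11, 2022 is Jun 21, 2022.
Adding 5 calendar days to Jun 21, 2022 gives Jun 26, 2022, which is the date termination becomes effective.

Jun 26, 2022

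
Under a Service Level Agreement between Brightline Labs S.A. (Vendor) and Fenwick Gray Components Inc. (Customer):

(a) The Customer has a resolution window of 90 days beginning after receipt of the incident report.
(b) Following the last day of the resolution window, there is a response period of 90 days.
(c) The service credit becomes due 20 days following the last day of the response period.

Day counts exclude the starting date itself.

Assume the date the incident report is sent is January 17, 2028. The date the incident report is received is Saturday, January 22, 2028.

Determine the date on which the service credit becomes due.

August 9, 2028

Adding 90 calendar days to January 22, 2028 gives April 21, 2028, which is the last day of the resolution window.
The last day of the response period: April 21, 2028 + 90 days = July 20, 2028.
The date on which the service credit becomes due: July 20, 2028 + 20 days = August 9, 2028.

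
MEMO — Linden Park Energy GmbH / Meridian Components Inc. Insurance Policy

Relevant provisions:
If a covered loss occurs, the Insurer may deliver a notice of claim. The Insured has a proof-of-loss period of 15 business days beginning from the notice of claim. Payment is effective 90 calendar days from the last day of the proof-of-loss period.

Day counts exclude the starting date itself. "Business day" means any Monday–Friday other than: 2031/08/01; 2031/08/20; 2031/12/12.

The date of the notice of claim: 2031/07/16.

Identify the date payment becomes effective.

2031/11/05

The last day of the proof-of-loss period: counting 15 business days from Wednesday, 2031/07/16 (Jul 17, Jul 18, Jul 21, Jul 22, …, Aug 5, Aug 6, Aug 7, skipping weekends and the listed holiday on Aug 1) reaches Thursday, 2031/08/07.
The date payment becomes effective: 2031/08/07 + 90 days = 2031/11/05.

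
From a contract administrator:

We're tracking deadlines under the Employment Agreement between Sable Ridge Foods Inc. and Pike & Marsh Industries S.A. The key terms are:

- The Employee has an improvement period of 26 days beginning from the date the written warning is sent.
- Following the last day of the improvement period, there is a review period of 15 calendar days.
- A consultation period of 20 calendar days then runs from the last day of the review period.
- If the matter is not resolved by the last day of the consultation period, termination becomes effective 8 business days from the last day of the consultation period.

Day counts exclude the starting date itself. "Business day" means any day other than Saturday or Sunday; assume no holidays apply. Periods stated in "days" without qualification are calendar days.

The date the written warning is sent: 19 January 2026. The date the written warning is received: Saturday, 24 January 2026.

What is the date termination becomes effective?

1 April 2026

The last day of the improvement period: 26 calendar days after 19 January 2026 is 14 February 2026.
Adding 15 calendar days to 14 February 2026 gives 1 March 2026, which is the last day of the review period.
Adding 20 calendar days to 1 March 2026 gives 21 March 2026, which is the last day of the consultation period.
The date termination becomes effective: counting 8 business days from Saturday, 21 March 2026 (Mar 23, Mar 24, Mar 25, Mar 26, Mar 27, Mar 30, Mar 31, Apr 1, skipping weekends) reaches Wednesday, 1 April 2026.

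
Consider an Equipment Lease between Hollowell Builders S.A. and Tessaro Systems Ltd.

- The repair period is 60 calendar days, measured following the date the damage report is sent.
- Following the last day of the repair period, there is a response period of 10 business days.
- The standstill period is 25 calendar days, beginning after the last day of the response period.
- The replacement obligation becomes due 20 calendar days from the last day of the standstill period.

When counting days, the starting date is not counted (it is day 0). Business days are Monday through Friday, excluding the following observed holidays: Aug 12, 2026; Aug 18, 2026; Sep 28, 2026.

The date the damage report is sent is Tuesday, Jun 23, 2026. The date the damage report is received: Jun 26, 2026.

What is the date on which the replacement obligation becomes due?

Oct 19, 2026

The last day of the repair period: 60 calendar days after Jun 23, 2026 is Aug 22, 2026.
The last day of the response period: counting 10 business days from Saturday, Aug 22, 2026 (Aug 24, Aug 25, Aug 26, Aug 27, Aug 28, Aug 31, Sep 1, Sep 2, Sep 3, Sep 4, skipping weekends) reaches Friday, Sep 4, 2026.
Adding 25 calendar days to Sep 4, 2026 gives Sep 29, 2026, which is the last day of the standstill period.
The date on which the replacement obligation becomes due: 20 calendar days after Sep 29, 2026 is Oct 19, 2026.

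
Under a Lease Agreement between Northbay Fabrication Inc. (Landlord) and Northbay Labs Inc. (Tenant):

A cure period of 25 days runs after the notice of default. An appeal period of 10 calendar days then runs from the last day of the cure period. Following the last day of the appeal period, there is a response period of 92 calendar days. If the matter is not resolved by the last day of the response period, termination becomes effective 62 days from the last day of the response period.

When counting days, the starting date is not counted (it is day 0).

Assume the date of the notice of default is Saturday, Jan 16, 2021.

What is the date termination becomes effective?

Adding 25 calendar days to Jan 16, 2021 gives Feb 10, 2021, which is the last day of the cure period.
Adding 10 calendar days to Feb 10, 2021 gives Feb 20, 2021, which is the last day of the appeal period.
Adding 92 calendar days to Feb 20, 2021 gives May 23, 2021, which is the last day of the response period.
Adding 62 calendar days to May 23, 2021 gives Jul 24, 2021, which is the date termination becomes effective.

Jul 24, 2021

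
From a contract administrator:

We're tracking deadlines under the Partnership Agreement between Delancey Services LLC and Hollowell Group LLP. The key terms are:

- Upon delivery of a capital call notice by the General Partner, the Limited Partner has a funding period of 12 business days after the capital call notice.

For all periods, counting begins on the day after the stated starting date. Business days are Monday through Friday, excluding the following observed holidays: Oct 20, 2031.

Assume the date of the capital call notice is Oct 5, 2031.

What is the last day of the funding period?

Oct 22, 2031

From Sunday, Oct 5, 2031, 12 business days (Oct 6, Oct 7, Oct 8, Oct 9, …, Oct 17, Oct 21, Oct 22, skipping weekends and the listed holiday on Oct 20) brings us to Wednesday, Oct 22, 2031, which is the last day of the funding period.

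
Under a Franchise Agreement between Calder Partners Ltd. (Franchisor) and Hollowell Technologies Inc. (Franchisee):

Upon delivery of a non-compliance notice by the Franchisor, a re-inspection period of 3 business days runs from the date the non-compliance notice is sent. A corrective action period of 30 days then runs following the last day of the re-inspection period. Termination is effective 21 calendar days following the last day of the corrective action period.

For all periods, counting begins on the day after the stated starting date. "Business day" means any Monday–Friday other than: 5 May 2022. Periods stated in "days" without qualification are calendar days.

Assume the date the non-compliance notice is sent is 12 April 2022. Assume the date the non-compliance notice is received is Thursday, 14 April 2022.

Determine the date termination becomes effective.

5 June 2022

The last day of the re-inspection period: 3 business days after Tuesday, 12 April 2022, skipping weekends — Apr 13, Apr 14, Apr 15 — lands on Friday, 15 April 2022.
Adding 30 calendar days to 15 April 2022 gives 15 May 2022, which is the last day of the corrective action period.
The date termination becomes effective: 21 calendar days after 15 May 2022 is 5 June 2022.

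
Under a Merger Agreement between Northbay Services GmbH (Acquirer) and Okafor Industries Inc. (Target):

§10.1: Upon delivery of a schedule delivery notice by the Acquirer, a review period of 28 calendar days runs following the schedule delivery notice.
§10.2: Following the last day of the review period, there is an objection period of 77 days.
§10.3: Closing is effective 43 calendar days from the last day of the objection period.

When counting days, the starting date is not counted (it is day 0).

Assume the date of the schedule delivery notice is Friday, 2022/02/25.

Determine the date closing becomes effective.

The last day of the review period: 28 calendar days after 2022/02/25 is 2022/03/25.
The last day of the objection period: 2022/03/25 + 77 days = 2022/06/10.
The date closing becomes effective: 43 calendar days after 2022/06/10 is 2022/07/23.

2022/07/23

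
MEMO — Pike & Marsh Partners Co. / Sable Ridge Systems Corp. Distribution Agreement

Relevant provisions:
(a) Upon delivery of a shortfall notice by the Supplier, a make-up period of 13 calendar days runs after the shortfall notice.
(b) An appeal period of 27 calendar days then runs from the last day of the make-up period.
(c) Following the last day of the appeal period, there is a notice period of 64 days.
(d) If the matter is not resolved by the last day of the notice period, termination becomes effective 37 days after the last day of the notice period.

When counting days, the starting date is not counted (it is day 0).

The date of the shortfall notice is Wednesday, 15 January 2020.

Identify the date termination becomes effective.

4 June 2020

The last day of the make-up period: 13 calendar days after 15 January 2020 is 28 January 2020.
The last day of the appeal period: 27 calendar days after 28 January 2020 is 24 February 2020.
Adding 64 calendar days to 24 February 2020 gives 28 April 2020, which is the last day of the notice period.
The date termination becomes effective: 28 April 2020 + 37 days = 4 June 2020.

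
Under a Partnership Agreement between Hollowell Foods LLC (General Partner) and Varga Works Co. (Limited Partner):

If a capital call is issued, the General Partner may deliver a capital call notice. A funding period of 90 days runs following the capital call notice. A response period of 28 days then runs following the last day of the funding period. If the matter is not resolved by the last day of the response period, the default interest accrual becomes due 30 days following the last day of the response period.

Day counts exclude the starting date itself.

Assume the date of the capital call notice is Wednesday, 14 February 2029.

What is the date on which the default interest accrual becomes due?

Adding 90 calendar days to 14 February 2029 gives 15 May 2029, which is the last day of the funding period.
The last day of the response period: 15 May 2029 + 28 days = 12 June 2029.
The date on which the default interest accrual becomes due: 30 calendar days after 12 June 2029 is 12 July 2029.

12 July 2029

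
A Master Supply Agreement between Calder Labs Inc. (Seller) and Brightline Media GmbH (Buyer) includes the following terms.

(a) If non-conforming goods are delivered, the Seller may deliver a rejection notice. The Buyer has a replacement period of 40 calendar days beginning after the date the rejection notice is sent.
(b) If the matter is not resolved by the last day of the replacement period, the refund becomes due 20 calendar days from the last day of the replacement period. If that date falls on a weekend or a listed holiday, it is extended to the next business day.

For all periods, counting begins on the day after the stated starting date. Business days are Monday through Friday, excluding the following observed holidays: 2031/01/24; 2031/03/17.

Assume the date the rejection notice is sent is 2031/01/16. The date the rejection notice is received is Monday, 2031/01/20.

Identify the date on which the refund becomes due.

2031/03/18

Adding 40 calendar days to 2031/01/16 gives 2031/02/25, which is the last day of the replacement period.
Adding 20 calendar days to 2031/02/25 gives 2031/03/17, which is the date on which the refund becomes due. That falls on Monday, a listed holiday, so it rolls to the next business day, Tuesday, 2031/03/18.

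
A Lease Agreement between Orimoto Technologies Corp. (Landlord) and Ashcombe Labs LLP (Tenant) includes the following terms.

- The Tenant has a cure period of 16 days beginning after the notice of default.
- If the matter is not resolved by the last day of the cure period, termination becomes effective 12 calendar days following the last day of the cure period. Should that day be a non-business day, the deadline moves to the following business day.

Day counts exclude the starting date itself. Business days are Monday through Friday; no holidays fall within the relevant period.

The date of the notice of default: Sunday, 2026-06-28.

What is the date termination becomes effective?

2026-07-27

Adding 16 calendar days to 2026-06-28 gives 2026-07-14, which is the last day of the cure period.
Adding 12 calendar days to 2026-07-14 gives 2026-07-26, which is the date termination becomes effective. That falls on a Sunday, so it rolls to the next business day, Monday, 2026-07-27.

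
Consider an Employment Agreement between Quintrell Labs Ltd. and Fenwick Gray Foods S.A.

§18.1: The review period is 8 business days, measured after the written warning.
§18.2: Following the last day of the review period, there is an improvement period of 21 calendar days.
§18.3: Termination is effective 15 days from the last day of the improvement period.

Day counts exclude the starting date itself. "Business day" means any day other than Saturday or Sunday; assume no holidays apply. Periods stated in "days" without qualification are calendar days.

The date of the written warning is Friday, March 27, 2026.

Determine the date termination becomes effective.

May 14, 2026

The last day of the review period: 8 business days after Friday, March 27, 2026, skipping weekends — Mar 30, Mar 31, Apr 1, Apr 2, Apr 3, Apr 6, Apr 7, Apr 8 — lands on Wednesday, April 8, 2026.
Adding 21 calendar days to April 8, 2026 gives April 29, 2026, which is the last day of the improvement period.
The date termination becomes effective: 15 calendar days after April 29, 2026 is May 14, 2026.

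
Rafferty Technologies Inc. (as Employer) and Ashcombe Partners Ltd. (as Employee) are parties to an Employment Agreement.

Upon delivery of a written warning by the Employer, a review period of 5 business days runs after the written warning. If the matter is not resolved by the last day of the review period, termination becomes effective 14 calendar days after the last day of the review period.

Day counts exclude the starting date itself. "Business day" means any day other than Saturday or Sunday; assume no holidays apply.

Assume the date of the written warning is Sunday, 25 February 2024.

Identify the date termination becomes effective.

The last day of the review period: 5 business days after Sunday, 25 February 2024, skipping weekends — Feb 26, Feb 27, Feb 28, Feb 29, Mar 1 — lands on Friday, 1 March 2024.
Adding 14 calendar days to 1 March 2024 gives 15 March 2024, which is the date termination becomes effective.

15 March 2024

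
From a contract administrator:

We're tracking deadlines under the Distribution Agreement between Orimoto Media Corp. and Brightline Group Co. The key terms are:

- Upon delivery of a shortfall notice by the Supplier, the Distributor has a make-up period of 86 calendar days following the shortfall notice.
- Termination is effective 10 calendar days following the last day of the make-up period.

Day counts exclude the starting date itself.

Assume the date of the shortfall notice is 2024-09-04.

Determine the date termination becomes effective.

2024-12-09

Adding 86 calendar days to 2024-09-04 gives 2024-11-29, which is the last day of the make-up period.
The date termination becomes effective: 2024-11-29 + 10 days = 2024-12-09.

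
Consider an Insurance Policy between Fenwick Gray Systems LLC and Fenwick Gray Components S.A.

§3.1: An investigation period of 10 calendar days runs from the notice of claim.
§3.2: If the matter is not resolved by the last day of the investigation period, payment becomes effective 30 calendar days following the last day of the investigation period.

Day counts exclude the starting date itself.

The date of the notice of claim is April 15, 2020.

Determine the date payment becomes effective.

May 25, 2020

Adding 10 calendar days to April 15, 2020 gives April 25, 2020, which is the last day of the investigation period.
The date payment becomes effective: 30 calendar days after April 25, 2020 is May 25, 2020.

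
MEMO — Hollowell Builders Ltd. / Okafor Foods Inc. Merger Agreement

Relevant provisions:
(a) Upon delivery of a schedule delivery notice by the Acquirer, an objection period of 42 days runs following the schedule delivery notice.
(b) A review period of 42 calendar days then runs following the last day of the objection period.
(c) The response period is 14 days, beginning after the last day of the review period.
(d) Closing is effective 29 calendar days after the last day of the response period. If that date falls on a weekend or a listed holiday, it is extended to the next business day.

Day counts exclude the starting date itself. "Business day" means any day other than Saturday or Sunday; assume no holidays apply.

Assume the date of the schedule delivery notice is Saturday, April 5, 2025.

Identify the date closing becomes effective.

The last day of the objection period: April 5, 2025 + 42 days = May 17, 2025.
The last day of the review period: May 17, 2025 + 42 days = June 28, 2025.
The last day of the response period: June 28, 2025 + 14 days = July 12, 2025.
The date closing becomes effective: July 12, 2025 + 29 days = August 10, 2025. That falls on a Sunday, so it rolls to the next business day, Monday, August 11, 2025.

August 11, 2025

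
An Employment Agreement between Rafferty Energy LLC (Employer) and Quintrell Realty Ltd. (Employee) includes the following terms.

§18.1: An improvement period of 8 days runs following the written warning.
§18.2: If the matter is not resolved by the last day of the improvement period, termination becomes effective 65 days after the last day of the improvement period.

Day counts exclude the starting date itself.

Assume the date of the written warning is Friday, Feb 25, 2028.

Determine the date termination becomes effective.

The last day of the improvement period: Feb 25, 2028 + 8 days = Mar 4, 2028.
The date termination becomes effective: Mar 4, 2028 + 65 days = May 8, 2028.

May 8, 2028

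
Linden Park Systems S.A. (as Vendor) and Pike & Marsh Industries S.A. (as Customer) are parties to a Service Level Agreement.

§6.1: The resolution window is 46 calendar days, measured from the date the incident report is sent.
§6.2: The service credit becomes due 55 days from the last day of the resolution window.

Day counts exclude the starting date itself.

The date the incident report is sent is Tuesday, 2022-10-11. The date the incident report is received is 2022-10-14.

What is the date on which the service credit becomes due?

Adding 46 calendar days to 2022-10-11 gives 2022-11-26, which is the last day of the resolution window.
Adding 55 calendar days to 2022-11-26 gives 2023-01-20, which is the date on which the service credit becomes due.

2023-01-20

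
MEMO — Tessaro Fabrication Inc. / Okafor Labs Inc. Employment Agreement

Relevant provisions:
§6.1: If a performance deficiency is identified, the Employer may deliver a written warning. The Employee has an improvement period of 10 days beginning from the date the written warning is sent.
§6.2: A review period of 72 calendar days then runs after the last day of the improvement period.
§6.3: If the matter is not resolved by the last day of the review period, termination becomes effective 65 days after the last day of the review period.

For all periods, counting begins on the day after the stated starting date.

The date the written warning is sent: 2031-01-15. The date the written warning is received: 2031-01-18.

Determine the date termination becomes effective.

2031-06-11

Adding 10 calendar days to 2031-01-15 gives 2031-01-25, which is the last day of the improvement period.
The last day of the review period: 2031-01-25 + 72 days = 2031-04-07.
Adding 65 calendar days to 2031-04-07 gives 2031-06-11, which is the date termination becomes effective.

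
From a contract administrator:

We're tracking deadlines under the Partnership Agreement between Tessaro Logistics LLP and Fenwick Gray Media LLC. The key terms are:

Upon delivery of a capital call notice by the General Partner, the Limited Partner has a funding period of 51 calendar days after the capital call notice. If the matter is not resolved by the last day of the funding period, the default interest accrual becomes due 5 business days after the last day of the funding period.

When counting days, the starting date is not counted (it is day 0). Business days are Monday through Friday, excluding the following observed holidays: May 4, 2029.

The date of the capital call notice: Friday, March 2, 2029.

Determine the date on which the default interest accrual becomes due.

The last day of the funding period: 51 calendar days after March 2, 2029 is April 22, 2029.
From Sunday, April 22, 2029, 5 business days (Apr 23, Apr 24, Apr 25, Apr 26, Apr 27, skipping weekends) brings us to Friday, April 27, 2029, which is the date on which the default interest accrual becomes due.

April 27, 2029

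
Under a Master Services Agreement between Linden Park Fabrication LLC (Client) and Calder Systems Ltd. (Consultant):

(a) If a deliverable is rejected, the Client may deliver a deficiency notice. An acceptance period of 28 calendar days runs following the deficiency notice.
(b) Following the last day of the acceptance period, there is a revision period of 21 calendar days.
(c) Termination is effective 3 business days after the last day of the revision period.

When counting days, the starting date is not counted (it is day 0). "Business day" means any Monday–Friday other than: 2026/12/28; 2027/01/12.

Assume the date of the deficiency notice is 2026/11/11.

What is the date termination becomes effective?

2027/01/04

The last day of the acceptance period: 28 calendar days after 2026/11/11 is 2026/12/09.
The last day of the revision period: 21 calendar days after 2026/12/09 is 2026/12/30.
The date termination becomes effective: counting 3 business days from Wednesday, 2026/12/30 (Dec 31, Jan 1, Jan 4, skipping weekends) reaches Monday, 2027/01/04.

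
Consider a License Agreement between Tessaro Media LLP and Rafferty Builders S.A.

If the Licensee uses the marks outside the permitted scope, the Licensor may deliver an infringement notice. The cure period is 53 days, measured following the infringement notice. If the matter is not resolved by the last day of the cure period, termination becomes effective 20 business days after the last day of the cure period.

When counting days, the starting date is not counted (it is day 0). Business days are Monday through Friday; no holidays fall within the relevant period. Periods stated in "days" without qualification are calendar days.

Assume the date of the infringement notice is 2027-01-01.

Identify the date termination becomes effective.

The last day of the cure period: 53 calendar days after 2027-01-01 is 2027-02-23.
The date termination becomes effective: counting 20 business days from Tuesday, 2027-02-23 (Feb 24, Feb 25, Feb 26, Mar 1, …, Mar 19, Mar 22, Mar 23, skipping weekends) reaches Tuesday, 2027-03-23.

2027-03-23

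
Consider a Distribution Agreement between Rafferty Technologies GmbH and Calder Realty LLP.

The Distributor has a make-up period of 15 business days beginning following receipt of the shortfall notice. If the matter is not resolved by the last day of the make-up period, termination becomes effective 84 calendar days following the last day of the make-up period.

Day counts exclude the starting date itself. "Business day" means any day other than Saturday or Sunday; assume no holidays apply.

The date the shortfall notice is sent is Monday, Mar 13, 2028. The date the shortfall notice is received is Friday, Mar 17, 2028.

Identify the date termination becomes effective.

The last day of the make-up period: counting 15 business days from Friday, Mar 17, 2028 (Mar 20, Mar 21, Mar 22, Mar 23, …, Apr 5, Apr 6, Apr 7, skipping weekends) reaches Friday, Apr 7, 2028.
Adding 84 calendar days to Apr 7, 2028 gives Jun 30, 2028, which is the date termination becomes effective.

Jun 30, 2028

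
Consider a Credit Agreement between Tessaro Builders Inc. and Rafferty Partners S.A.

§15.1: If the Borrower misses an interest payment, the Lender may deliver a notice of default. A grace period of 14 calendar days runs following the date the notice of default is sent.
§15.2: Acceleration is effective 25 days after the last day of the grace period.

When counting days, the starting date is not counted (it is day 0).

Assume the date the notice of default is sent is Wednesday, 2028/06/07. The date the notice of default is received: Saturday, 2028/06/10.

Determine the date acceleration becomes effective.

2028/07/16

The last day of the grace period: 14 calendar days after 2028/06/07 is 2028/06/21.
Adding 25 calendar days to 2028/06/21 gives 2028/07/16, which is the date acceleration becomes effective.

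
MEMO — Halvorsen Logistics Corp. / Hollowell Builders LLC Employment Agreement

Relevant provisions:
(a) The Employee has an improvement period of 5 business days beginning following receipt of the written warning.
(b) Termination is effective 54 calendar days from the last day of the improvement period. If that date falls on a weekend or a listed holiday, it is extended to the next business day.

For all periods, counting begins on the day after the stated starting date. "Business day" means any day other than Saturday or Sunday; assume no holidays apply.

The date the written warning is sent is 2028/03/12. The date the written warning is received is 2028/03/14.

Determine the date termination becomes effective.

2028/05/15

The last day of the improvement period: 5 business days after Tuesday, 2028/03/14, skipping weekends — Mar 15, Mar 16, Mar 17, Mar 20, Mar 21 — lands on Tuesday, 2028/03/21.
Adding 54 calendar days to 2028/03/21 gives 2028/05/14, which is the date termination becomes effective. That falls on a Sunday, so it rolls to the next business day, Monday, 2028/05/15.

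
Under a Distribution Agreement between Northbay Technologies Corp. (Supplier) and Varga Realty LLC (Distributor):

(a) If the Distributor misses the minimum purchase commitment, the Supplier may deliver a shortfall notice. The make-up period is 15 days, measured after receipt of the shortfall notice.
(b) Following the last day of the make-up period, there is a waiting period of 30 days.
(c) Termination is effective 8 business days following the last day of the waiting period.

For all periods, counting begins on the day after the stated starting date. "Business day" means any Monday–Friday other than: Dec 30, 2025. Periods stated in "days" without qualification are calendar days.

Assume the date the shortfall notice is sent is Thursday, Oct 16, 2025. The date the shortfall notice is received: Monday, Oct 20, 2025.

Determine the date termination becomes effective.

Dec 16, 2025

The last day of the make-up period: Oct 20, 2025 + 15 days = Nov 4, 2025.
The last day of the waiting period: Nov 4, 2025 + 30 days = Dec 4, 2025.
The date termination becomes effective: 8 business days after Thursday, Dec 4, 2025, skipping weekends — Dec 5, Dec 8, Dec 9, Dec 10, Dec 11, Dec 12, Dec 15, Dec 16 — lands on Tuesday, Dec 16, 2025.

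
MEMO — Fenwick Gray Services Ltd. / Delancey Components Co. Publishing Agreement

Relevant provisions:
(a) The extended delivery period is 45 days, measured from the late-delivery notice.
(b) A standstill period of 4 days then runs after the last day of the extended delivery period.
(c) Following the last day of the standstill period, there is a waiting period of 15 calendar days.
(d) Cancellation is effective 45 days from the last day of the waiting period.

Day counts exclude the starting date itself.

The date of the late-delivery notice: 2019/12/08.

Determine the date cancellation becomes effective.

2020/03/26

The last day of the extended delivery period: 45 calendar days after 2019/12/08 is 2020/01/22.
The last day of the standstill period: 4 calendar days after 2020/01/22 is 2020/01/26.
Adding 15 calendar days to 2020/01/26 gives 2020/02/10, which is the last day of the waiting period.
The date cancellation becomes effective: 45 calendar days after 2020/02/10 is 2020/03/26.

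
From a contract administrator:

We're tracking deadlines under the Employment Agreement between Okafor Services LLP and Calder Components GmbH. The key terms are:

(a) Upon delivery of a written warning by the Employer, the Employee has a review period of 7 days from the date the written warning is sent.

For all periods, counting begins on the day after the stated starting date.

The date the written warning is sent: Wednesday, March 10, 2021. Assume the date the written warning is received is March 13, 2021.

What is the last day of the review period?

Adding 7 calendar days to March 10, 2021 gives March 17, 2021, which is the last day of the review period.

March 17, 2021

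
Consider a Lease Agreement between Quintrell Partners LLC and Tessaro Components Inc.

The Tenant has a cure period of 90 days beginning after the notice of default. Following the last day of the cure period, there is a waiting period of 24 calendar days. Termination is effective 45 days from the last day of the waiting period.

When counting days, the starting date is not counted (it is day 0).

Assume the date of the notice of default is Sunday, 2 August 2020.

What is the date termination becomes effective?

8 January 2021

Adding 90 calendar days to 2 August 2020 gives 31 October 2020, which is the last day of the cure period.
Adding 24 calendar days to 31 October 2020 gives 24 November 2020, which is the last day of the waiting period.
The date termination becomes effective: 24 November 2020 + 45 days = 8 January 2021.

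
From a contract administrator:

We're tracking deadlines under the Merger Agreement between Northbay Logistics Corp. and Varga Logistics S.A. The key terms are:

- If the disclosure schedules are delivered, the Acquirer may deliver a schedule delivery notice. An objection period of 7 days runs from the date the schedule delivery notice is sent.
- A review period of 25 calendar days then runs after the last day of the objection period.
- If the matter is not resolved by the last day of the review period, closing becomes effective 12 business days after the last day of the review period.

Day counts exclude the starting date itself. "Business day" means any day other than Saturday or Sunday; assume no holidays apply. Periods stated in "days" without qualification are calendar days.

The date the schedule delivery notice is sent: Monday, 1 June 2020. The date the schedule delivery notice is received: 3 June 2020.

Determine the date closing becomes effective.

21 July 2020

The last day of the objection period: 1 June 2020 + 7 days = 8 June 2020.
The last day of the review period: 25 calendar days after 8 June 2020 is 3 July 2020.
The date closing becomes effective: 12 business days after Friday, 3 July 2020, skipping weekends — Jul 6, Jul 7, Jul 8, Jul 9, …, Jul 17, Jul 20, Jul 21 — lands on Tuesday, 21 July 2020.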